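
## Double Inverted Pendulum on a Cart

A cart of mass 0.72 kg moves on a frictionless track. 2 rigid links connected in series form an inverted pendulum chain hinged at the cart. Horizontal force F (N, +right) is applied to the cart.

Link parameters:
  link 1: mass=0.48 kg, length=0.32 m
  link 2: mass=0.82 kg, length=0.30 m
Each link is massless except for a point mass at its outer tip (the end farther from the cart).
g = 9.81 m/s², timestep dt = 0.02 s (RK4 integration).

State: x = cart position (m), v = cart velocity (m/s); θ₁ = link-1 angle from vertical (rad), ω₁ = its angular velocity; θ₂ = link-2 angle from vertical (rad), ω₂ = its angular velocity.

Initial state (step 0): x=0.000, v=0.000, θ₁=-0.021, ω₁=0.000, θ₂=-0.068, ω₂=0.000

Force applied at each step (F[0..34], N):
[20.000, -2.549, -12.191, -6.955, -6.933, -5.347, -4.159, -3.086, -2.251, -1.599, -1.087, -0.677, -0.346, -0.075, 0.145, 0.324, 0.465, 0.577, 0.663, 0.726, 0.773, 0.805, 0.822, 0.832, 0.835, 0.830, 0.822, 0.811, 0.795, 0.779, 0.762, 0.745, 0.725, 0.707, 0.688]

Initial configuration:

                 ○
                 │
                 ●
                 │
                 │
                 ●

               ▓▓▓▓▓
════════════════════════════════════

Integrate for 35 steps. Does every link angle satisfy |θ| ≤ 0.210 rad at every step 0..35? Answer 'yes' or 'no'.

Answer: yes

Derivation:
apply F[0]=+20.000 → step 1: x=0.006, v=0.564, θ₁=-0.038, ω₁=-1.739, θ₂=-0.069, ω₂=-0.066
apply F[1]=-2.549 → step 2: x=0.016, v=0.511, θ₁=-0.072, ω₁=-1.594, θ₂=-0.070, ω₂=-0.089
apply F[2]=-12.191 → step 3: x=0.024, v=0.205, θ₁=-0.094, ω₁=-0.708, θ₂=-0.072, ω₂=-0.063
apply F[3]=-6.955 → step 4: x=0.026, v=0.049, θ₁=-0.105, ω₁=-0.316, θ₂=-0.073, ω₂=-0.011
apply F[4]=-6.933 → step 5: x=0.026, v=-0.103, θ₁=-0.107, ω₁=0.053, θ₂=-0.072, ω₂=0.053
apply F[5]=-5.347 → step 6: x=0.022, v=-0.212, θ₁=-0.104, ω₁=0.290, θ₂=-0.071, ω₂=0.117
apply F[6]=-4.159 → step 7: x=0.017, v=-0.291, θ₁=-0.097, ω₁=0.440, θ₂=-0.068, ω₂=0.174
apply F[7]=-3.086 → step 8: x=0.011, v=-0.344, θ₁=-0.087, ω₁=0.521, θ₂=-0.064, ω₂=0.221
apply F[8]=-2.251 → step 9: x=0.004, v=-0.378, θ₁=-0.076, ω₁=0.555, θ₂=-0.059, ω₂=0.257
apply F[9]=-1.599 → step 10: x=-0.004, v=-0.397, θ₁=-0.065, ω₁=0.557, θ₂=-0.053, ω₂=0.282
apply F[10]=-1.087 → step 11: x=-0.012, v=-0.406, θ₁=-0.054, ω₁=0.540, θ₂=-0.048, ω₂=0.298
apply F[11]=-0.677 → step 12: x=-0.020, v=-0.408, θ₁=-0.044, ω₁=0.511, θ₂=-0.042, ω₂=0.306
apply F[12]=-0.346 → step 13: x=-0.028, v=-0.404, θ₁=-0.034, ω₁=0.475, θ₂=-0.035, ω₂=0.306
apply F[13]=-0.075 → step 14: x=-0.036, v=-0.396, θ₁=-0.025, ω₁=0.435, θ₂=-0.029, ω₂=0.300
apply F[14]=+0.145 → step 15: x=-0.044, v=-0.385, θ₁=-0.017, ω₁=0.393, θ₂=-0.024, ω₂=0.290
apply F[15]=+0.324 → step 16: x=-0.052, v=-0.371, θ₁=-0.009, ω₁=0.351, θ₂=-0.018, ω₂=0.276
apply F[16]=+0.465 → step 17: x=-0.059, v=-0.356, θ₁=-0.003, ω₁=0.310, θ₂=-0.012, ω₂=0.260
apply F[17]=+0.577 → step 18: x=-0.066, v=-0.340, θ₁=0.003, ω₁=0.272, θ₂=-0.007, ω₂=0.242
apply F[18]=+0.663 → step 19: x=-0.072, v=-0.324, θ₁=0.008, ω₁=0.235, θ₂=-0.003, ω₂=0.223
apply F[19]=+0.726 → step 20: x=-0.079, v=-0.307, θ₁=0.013, ω₁=0.202, θ₂=0.001, ω₂=0.203
apply F[20]=+0.773 → step 21: x=-0.085, v=-0.291, θ₁=0.016, ω₁=0.172, θ₂=0.005, ω₂=0.183
apply F[21]=+0.805 → step 22: x=-0.090, v=-0.275, θ₁=0.020, ω₁=0.144, θ₂=0.009, ω₂=0.164
apply F[22]=+0.822 → step 23: x=-0.096, v=-0.260, θ₁=0.022, ω₁=0.120, θ₂=0.012, ω₂=0.145
apply F[23]=+0.832 → step 24: x=-0.101, v=-0.245, θ₁=0.024, ω₁=0.098, θ₂=0.015, ω₂=0.128
apply F[24]=+0.835 → step 25: x=-0.106, v=-0.231, θ₁=0.026, ω₁=0.079, θ₂=0.017, ω₂=0.111
apply F[25]=+0.830 → step 26: x=-0.110, v=-0.217, θ₁=0.027, ω₁=0.062, θ₂=0.019, ω₂=0.096
apply F[26]=+0.822 → step 27: x=-0.114, v=-0.204, θ₁=0.029, ω₁=0.047, θ₂=0.021, ω₂=0.081
apply F[27]=+0.811 → step 28: x=-0.118, v=-0.192, θ₁=0.029, ω₁=0.035, θ₂=0.022, ω₂=0.068
apply F[28]=+0.795 → step 29: x=-0.122, v=-0.180, θ₁=0.030, ω₁=0.024, θ₂=0.024, ω₂=0.056
apply F[29]=+0.779 → step 30: x=-0.125, v=-0.169, θ₁=0.030, ω₁=0.015, θ₂=0.025, ω₂=0.045
apply F[30]=+0.762 → step 31: x=-0.129, v=-0.159, θ₁=0.031, ω₁=0.007, θ₂=0.025, ω₂=0.036
apply F[31]=+0.745 → step 32: x=-0.132, v=-0.149, θ₁=0.031, ω₁=-0.000, θ₂=0.026, ω₂=0.027
apply F[32]=+0.725 → step 33: x=-0.135, v=-0.140, θ₁=0.031, ω₁=-0.006, θ₂=0.026, ω₂=0.019
apply F[33]=+0.707 → step 34: x=-0.137, v=-0.131, θ₁=0.030, ω₁=-0.011, θ₂=0.027, ω₂=0.012
apply F[34]=+0.688 → step 35: x=-0.140, v=-0.123, θ₁=0.030, ω₁=-0.015, θ₂=0.027, ω₂=0.006
Max |angle| over trajectory = 0.107 rad; bound = 0.210 → within bound.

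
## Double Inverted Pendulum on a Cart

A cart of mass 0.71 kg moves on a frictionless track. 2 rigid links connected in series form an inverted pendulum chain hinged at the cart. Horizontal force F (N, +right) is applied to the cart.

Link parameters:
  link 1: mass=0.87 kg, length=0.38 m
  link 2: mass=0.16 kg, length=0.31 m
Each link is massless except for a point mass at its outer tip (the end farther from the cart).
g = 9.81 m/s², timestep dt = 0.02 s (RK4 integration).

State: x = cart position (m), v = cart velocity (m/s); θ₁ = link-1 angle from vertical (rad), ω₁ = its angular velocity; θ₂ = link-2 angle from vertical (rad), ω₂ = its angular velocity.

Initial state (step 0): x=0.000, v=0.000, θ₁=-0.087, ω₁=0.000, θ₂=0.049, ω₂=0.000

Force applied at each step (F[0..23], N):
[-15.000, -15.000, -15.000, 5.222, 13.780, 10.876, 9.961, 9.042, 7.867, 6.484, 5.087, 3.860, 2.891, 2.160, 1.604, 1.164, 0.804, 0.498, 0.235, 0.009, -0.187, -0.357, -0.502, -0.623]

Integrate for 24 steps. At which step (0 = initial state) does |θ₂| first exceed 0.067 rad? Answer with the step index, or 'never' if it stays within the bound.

apply F[0]=-15.000 → step 1: x=-0.004, v=-0.395, θ₁=-0.077, ω₁=0.979, θ₂=0.050, ω₂=0.114
apply F[1]=-15.000 → step 2: x=-0.016, v=-0.799, θ₁=-0.048, ω₁=1.994, θ₂=0.053, ω₂=0.204
apply F[2]=-15.000 → step 3: x=-0.036, v=-1.215, θ₁=0.003, ω₁=3.071, θ₂=0.058, ω₂=0.253
apply F[3]=+5.222 → step 4: x=-0.059, v=-1.075, θ₁=0.061, ω₁=2.717, θ₂=0.063, ω₂=0.267
apply F[4]=+13.780 → step 5: x=-0.077, v=-0.710, θ₁=0.106, ω₁=1.805, θ₂=0.069, ω₂=0.253
apply F[5]=+10.876 → step 6: x=-0.088, v=-0.441, θ₁=0.135, ω₁=1.170, θ₂=0.073, ω₂=0.213
apply F[6]=+9.961 → step 7: x=-0.095, v=-0.207, θ₁=0.154, ω₁=0.643, θ₂=0.077, ω₂=0.153
apply F[7]=+9.042 → step 8: x=-0.097, v=-0.003, θ₁=0.162, ω₁=0.204, θ₂=0.079, ω₂=0.085
apply F[8]=+7.867 → step 9: x=-0.095, v=0.167, θ₁=0.163, ω₁=-0.144, θ₂=0.080, ω₂=0.015
apply F[9]=+6.484 → step 10: x=-0.090, v=0.300, θ₁=0.157, ω₁=-0.399, θ₂=0.080, ω₂=-0.051
apply F[10]=+5.087 → step 11: x=-0.083, v=0.397, θ₁=0.148, ω₁=-0.567, θ₂=0.078, ω₂=-0.108
apply F[11]=+3.860 → step 12: x=-0.075, v=0.465, θ₁=0.135, ω₁=-0.664, θ₂=0.076, ω₂=-0.158
apply F[12]=+2.891 → step 13: x=-0.065, v=0.510, θ₁=0.122, ω₁=-0.710, θ₂=0.072, ω₂=-0.199
apply F[13]=+2.160 → step 14: x=-0.055, v=0.539, θ₁=0.107, ω₁=-0.722, θ₂=0.068, ω₂=-0.232
apply F[14]=+1.604 → step 15: x=-0.044, v=0.556, θ₁=0.093, ω₁=-0.712, θ₂=0.063, ω₂=-0.257
apply F[15]=+1.164 → step 16: x=-0.032, v=0.565, θ₁=0.079, ω₁=-0.689, θ₂=0.058, ω₂=-0.276
apply F[16]=+0.804 → step 17: x=-0.021, v=0.567, θ₁=0.066, ω₁=-0.657, θ₂=0.052, ω₂=-0.289
apply F[17]=+0.498 → step 18: x=-0.010, v=0.565, θ₁=0.053, ω₁=-0.619, θ₂=0.046, ω₂=-0.296
apply F[18]=+0.235 → step 19: x=0.001, v=0.558, θ₁=0.041, ω₁=-0.577, θ₂=0.040, ω₂=-0.299
apply F[19]=+0.009 → step 20: x=0.012, v=0.549, θ₁=0.030, ω₁=-0.534, θ₂=0.034, ω₂=-0.297
apply F[20]=-0.187 → step 21: x=0.023, v=0.536, θ₁=0.020, ω₁=-0.490, θ₂=0.028, ω₂=-0.293
apply F[21]=-0.357 → step 22: x=0.034, v=0.522, θ₁=0.010, ω₁=-0.446, θ₂=0.022, ω₂=-0.285
apply F[22]=-0.502 → step 23: x=0.044, v=0.506, θ₁=0.002, ω₁=-0.402, θ₂=0.017, ω₂=-0.275
apply F[23]=-0.623 → step 24: x=0.054, v=0.489, θ₁=-0.006, ω₁=-0.360, θ₂=0.011, ω₂=-0.262
|θ₂| = 0.069 > 0.067 first at step 5.

Answer: 5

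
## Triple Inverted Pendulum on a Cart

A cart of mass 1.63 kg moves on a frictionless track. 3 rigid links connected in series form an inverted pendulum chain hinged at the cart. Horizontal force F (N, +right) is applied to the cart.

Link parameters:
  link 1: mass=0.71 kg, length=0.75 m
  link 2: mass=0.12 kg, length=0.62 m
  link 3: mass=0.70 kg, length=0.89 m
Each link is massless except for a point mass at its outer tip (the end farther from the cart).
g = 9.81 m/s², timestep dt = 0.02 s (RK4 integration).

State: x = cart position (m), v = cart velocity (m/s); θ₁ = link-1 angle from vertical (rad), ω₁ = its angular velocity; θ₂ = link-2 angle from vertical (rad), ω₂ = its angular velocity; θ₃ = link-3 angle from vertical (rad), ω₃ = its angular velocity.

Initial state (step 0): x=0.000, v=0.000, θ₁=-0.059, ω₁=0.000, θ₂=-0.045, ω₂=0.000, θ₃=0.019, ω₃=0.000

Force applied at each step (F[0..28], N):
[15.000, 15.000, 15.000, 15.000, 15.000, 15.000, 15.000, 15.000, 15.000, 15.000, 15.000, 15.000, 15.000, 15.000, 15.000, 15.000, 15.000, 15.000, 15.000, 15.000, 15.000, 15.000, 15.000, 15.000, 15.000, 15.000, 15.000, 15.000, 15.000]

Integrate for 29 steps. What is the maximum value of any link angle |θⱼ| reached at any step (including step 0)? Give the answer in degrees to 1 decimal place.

apply F[0]=+15.000 → step 1: x=0.002, v=0.194, θ₁=-0.062, ω₁=-0.278, θ₂=-0.046, ω₂=-0.100, θ₃=0.020, ω₃=0.089
apply F[1]=+15.000 → step 2: x=0.008, v=0.389, θ₁=-0.070, ω₁=-0.560, θ₂=-0.049, ω₂=-0.200, θ₃=0.023, ω₃=0.181
apply F[2]=+15.000 → step 3: x=0.018, v=0.585, θ₁=-0.084, ω₁=-0.847, θ₂=-0.054, ω₂=-0.303, θ₃=0.027, ω₃=0.277
apply F[3]=+15.000 → step 4: x=0.031, v=0.783, θ₁=-0.104, ω₁=-1.142, θ₂=-0.061, ω₂=-0.408, θ₃=0.034, ω₃=0.379
apply F[4]=+15.000 → step 5: x=0.049, v=0.982, θ₁=-0.130, ω₁=-1.447, θ₂=-0.070, ω₂=-0.510, θ₃=0.042, ω₃=0.484
apply F[5]=+15.000 → step 6: x=0.070, v=1.182, θ₁=-0.162, ω₁=-1.760, θ₂=-0.081, ω₂=-0.605, θ₃=0.053, ω₃=0.585
apply F[6]=+15.000 → step 7: x=0.096, v=1.381, θ₁=-0.200, ω₁=-2.079, θ₂=-0.094, ω₂=-0.683, θ₃=0.066, ω₃=0.674
apply F[7]=+15.000 → step 8: x=0.126, v=1.578, θ₁=-0.245, ω₁=-2.401, θ₂=-0.109, ω₂=-0.734, θ₃=0.080, ω₃=0.739
apply F[8]=+15.000 → step 9: x=0.159, v=1.769, θ₁=-0.296, ω₁=-2.721, θ₂=-0.124, ω₂=-0.751, θ₃=0.095, ω₃=0.767
apply F[9]=+15.000 → step 10: x=0.196, v=1.952, θ₁=-0.354, ω₁=-3.033, θ₂=-0.138, ω₂=-0.730, θ₃=0.110, ω₃=0.751
apply F[10]=+15.000 → step 11: x=0.237, v=2.124, θ₁=-0.418, ω₁=-3.332, θ₂=-0.153, ω₂=-0.678, θ₃=0.125, ω₃=0.686
apply F[11]=+15.000 → step 12: x=0.281, v=2.283, θ₁=-0.487, ω₁=-3.613, θ₂=-0.165, ω₂=-0.602, θ₃=0.137, ω₃=0.572
apply F[12]=+15.000 → step 13: x=0.328, v=2.426, θ₁=-0.562, ω₁=-3.875, θ₂=-0.177, ω₂=-0.520, θ₃=0.147, ω₃=0.414
apply F[13]=+15.000 → step 14: x=0.378, v=2.553, θ₁=-0.642, ω₁=-4.113, θ₂=-0.186, ω₂=-0.446, θ₃=0.154, ω₃=0.219
apply F[14]=+15.000 → step 15: x=0.430, v=2.663, θ₁=-0.726, ω₁=-4.329, θ₂=-0.195, ω₂=-0.397, θ₃=0.156, ω₃=-0.003
apply F[15]=+15.000 → step 16: x=0.485, v=2.754, θ₁=-0.815, ω₁=-4.524, θ₂=-0.202, ω₂=-0.387, θ₃=0.153, ω₃=-0.244
apply F[16]=+15.000 → step 17: x=0.540, v=2.828, θ₁=-0.907, ω₁=-4.699, θ₂=-0.210, ω₂=-0.425, θ₃=0.146, ω₃=-0.494
apply F[17]=+15.000 → step 18: x=0.598, v=2.885, θ₁=-1.003, ω₁=-4.858, θ₂=-0.220, ω₂=-0.519, θ₃=0.134, ω₃=-0.748
apply F[18]=+15.000 → step 19: x=0.656, v=2.926, θ₁=-1.101, ω₁=-5.004, θ₂=-0.232, ω₂=-0.671, θ₃=0.116, ω₃=-0.999
apply F[19]=+15.000 → step 20: x=0.715, v=2.952, θ₁=-1.203, ω₁=-5.141, θ₂=-0.247, ω₂=-0.883, θ₃=0.094, ω₃=-1.246
apply F[20]=+15.000 → step 21: x=0.774, v=2.964, θ₁=-1.307, ω₁=-5.272, θ₂=-0.267, ω₂=-1.154, θ₃=0.066, ω₃=-1.487
apply F[21]=+15.000 → step 22: x=0.833, v=2.963, θ₁=-1.414, ω₁=-5.398, θ₂=-0.293, ω₂=-1.479, θ₃=0.034, ω₃=-1.724
apply F[22]=+15.000 → step 23: x=0.892, v=2.948, θ₁=-1.523, ω₁=-5.520, θ₂=-0.327, ω₂=-1.852, θ₃=-0.003, ω₃=-1.962
apply F[23]=+15.000 → step 24: x=0.951, v=2.923, θ₁=-1.635, ω₁=-5.636, θ₂=-0.368, ω₂=-2.266, θ₃=-0.044, ω₃=-2.207
apply F[24]=+15.000 → step 25: x=1.009, v=2.888, θ₁=-1.748, ω₁=-5.744, θ₂=-0.418, ω₂=-2.710, θ₃=-0.091, ω₃=-2.466
apply F[25]=+15.000 → step 26: x=1.066, v=2.845, θ₁=-1.864, ω₁=-5.839, θ₂=-0.476, ω₂=-3.170, θ₃=-0.143, ω₃=-2.751
apply F[26]=+15.000 → step 27: x=1.123, v=2.798, θ₁=-1.982, ω₁=-5.914, θ₂=-0.544, ω₂=-3.629, θ₃=-0.201, ω₃=-3.073
apply F[27]=+15.000 → step 28: x=1.178, v=2.752, θ₁=-2.101, ω₁=-5.959, θ₂=-0.621, ω₂=-4.066, θ₃=-0.266, ω₃=-3.445
apply F[28]=+15.000 → step 29: x=1.233, v=2.711, θ₁=-2.220, ω₁=-5.960, θ₂=-0.707, ω₂=-4.452, θ₃=-0.340, ω₃=-3.879
Max |angle| over trajectory = 2.220 rad = 127.2°.

Answer: 127.2°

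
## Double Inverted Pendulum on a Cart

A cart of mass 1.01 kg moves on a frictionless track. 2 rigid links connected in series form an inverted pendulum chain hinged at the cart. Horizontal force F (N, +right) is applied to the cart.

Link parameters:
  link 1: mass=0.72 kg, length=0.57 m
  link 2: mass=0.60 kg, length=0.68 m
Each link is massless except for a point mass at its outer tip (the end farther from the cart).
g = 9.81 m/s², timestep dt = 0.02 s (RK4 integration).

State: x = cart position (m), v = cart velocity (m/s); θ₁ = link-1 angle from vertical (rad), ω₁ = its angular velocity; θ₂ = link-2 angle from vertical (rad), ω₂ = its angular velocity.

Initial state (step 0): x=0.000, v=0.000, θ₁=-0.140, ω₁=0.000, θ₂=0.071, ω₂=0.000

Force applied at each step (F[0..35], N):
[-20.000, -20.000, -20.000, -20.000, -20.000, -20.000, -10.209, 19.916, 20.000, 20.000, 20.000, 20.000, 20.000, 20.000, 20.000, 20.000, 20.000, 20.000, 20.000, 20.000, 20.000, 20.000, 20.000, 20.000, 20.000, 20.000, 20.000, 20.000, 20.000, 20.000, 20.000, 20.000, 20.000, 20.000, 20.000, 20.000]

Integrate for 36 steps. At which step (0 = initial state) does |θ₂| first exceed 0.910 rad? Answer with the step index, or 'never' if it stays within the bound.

apply F[0]=-20.000 → step 1: x=-0.004, v=-0.354, θ₁=-0.135, ω₁=0.498, θ₂=0.072, ω₂=0.131
apply F[1]=-20.000 → step 2: x=-0.014, v=-0.712, θ₁=-0.120, ω₁=1.012, θ₂=0.076, ω₂=0.254
apply F[2]=-20.000 → step 3: x=-0.032, v=-1.079, θ₁=-0.094, ω₁=1.559, θ₂=0.082, ω₂=0.359
apply F[3]=-20.000 → step 4: x=-0.057, v=-1.456, θ₁=-0.057, ω₁=2.151, θ₂=0.090, ω₂=0.438
apply F[4]=-20.000 → step 5: x=-0.090, v=-1.846, θ₁=-0.008, ω₁=2.798, θ₂=0.100, ω₂=0.485
apply F[5]=-20.000 → step 6: x=-0.131, v=-2.244, θ₁=0.055, ω₁=3.494, θ₂=0.110, ω₂=0.502
apply F[6]=-10.209 → step 7: x=-0.178, v=-2.448, θ₁=0.129, ω₁=3.881, θ₂=0.120, ω₂=0.504
apply F[7]=+19.916 → step 8: x=-0.223, v=-2.077, θ₁=0.200, ω₁=3.302, θ₂=0.130, ω₂=0.491
apply F[8]=+20.000 → step 9: x=-0.261, v=-1.730, θ₁=0.261, ω₁=2.811, θ₂=0.139, ω₂=0.449
apply F[9]=+20.000 → step 10: x=-0.293, v=-1.407, θ₁=0.313, ω₁=2.407, θ₂=0.147, ω₂=0.372
apply F[10]=+20.000 → step 11: x=-0.318, v=-1.106, θ₁=0.358, ω₁=2.081, θ₂=0.154, ω₂=0.262
apply F[11]=+20.000 → step 12: x=-0.337, v=-0.823, θ₁=0.397, ω₁=1.819, θ₂=0.158, ω₂=0.123
apply F[12]=+20.000 → step 13: x=-0.351, v=-0.554, θ₁=0.431, ω₁=1.612, θ₂=0.158, ω₂=-0.042
apply F[13]=+20.000 → step 14: x=-0.359, v=-0.296, θ₁=0.462, ω₁=1.451, θ₂=0.156, ω₂=-0.230
apply F[14]=+20.000 → step 15: x=-0.363, v=-0.047, θ₁=0.490, ω₁=1.328, θ₂=0.149, ω₂=-0.440
apply F[15]=+20.000 → step 16: x=-0.361, v=0.196, θ₁=0.515, ω₁=1.236, θ₂=0.138, ω₂=-0.671
apply F[16]=+20.000 → step 17: x=-0.355, v=0.434, θ₁=0.539, ω₁=1.170, θ₂=0.122, ω₂=-0.920
apply F[17]=+20.000 → step 18: x=-0.344, v=0.670, θ₁=0.562, ω₁=1.124, θ₂=0.101, ω₂=-1.188
apply F[18]=+20.000 → step 19: x=-0.328, v=0.905, θ₁=0.584, ω₁=1.092, θ₂=0.075, ω₂=-1.474
apply F[19]=+20.000 → step 20: x=-0.308, v=1.140, θ₁=0.606, ω₁=1.069, θ₂=0.042, ω₂=-1.776
apply F[20]=+20.000 → step 21: x=-0.283, v=1.377, θ₁=0.627, ω₁=1.048, θ₂=0.003, ω₂=-2.093
apply F[21]=+20.000 → step 22: x=-0.253, v=1.617, θ₁=0.648, ω₁=1.023, θ₂=-0.042, ω₂=-2.423
apply F[22]=+20.000 → step 23: x=-0.218, v=1.860, θ₁=0.668, ω₁=0.986, θ₂=-0.094, ω₂=-2.765
apply F[23]=+20.000 → step 24: x=-0.178, v=2.107, θ₁=0.687, ω₁=0.930, θ₂=-0.152, ω₂=-3.117
apply F[24]=+20.000 → step 25: x=-0.134, v=2.358, θ₁=0.705, ω₁=0.846, θ₂=-0.218, ω₂=-3.477
apply F[25]=+20.000 → step 26: x=-0.084, v=2.612, θ₁=0.721, ω₁=0.728, θ₂=-0.292, ω₂=-3.846
apply F[26]=+20.000 → step 27: x=-0.029, v=2.868, θ₁=0.734, ω₁=0.568, θ₂=-0.372, ω₂=-4.225
apply F[27]=+20.000 → step 28: x=0.031, v=3.125, θ₁=0.743, ω₁=0.357, θ₂=-0.461, ω₂=-4.613
apply F[28]=+20.000 → step 29: x=0.096, v=3.383, θ₁=0.748, ω₁=0.087, θ₂=-0.557, ω₂=-5.013
apply F[29]=+20.000 → step 30: x=0.166, v=3.639, θ₁=0.746, ω₁=-0.249, θ₂=-0.661, ω₂=-5.427
apply F[30]=+20.000 → step 31: x=0.241, v=3.894, θ₁=0.737, ω₁=-0.663, θ₂=-0.774, ω₂=-5.857
apply F[31]=+20.000 → step 32: x=0.322, v=4.146, θ₁=0.719, ω₁=-1.162, θ₂=-0.896, ω₂=-6.302
apply F[32]=+20.000 → step 33: x=0.407, v=4.396, θ₁=0.690, ω₁=-1.758, θ₂=-1.026, ω₂=-6.762
apply F[33]=+20.000 → step 34: x=0.498, v=4.649, θ₁=0.648, ω₁=-2.461, θ₂=-1.166, ω₂=-7.230
apply F[34]=+20.000 → step 35: x=0.593, v=4.909, θ₁=0.591, ω₁=-3.282, θ₂=-1.315, ω₂=-7.692
apply F[35]=+20.000 → step 36: x=0.694, v=5.187, θ₁=0.516, ω₁=-4.232, θ₂=-1.474, ω₂=-8.122
|θ₂| = 1.026 > 0.910 first at step 33.

Answer: 33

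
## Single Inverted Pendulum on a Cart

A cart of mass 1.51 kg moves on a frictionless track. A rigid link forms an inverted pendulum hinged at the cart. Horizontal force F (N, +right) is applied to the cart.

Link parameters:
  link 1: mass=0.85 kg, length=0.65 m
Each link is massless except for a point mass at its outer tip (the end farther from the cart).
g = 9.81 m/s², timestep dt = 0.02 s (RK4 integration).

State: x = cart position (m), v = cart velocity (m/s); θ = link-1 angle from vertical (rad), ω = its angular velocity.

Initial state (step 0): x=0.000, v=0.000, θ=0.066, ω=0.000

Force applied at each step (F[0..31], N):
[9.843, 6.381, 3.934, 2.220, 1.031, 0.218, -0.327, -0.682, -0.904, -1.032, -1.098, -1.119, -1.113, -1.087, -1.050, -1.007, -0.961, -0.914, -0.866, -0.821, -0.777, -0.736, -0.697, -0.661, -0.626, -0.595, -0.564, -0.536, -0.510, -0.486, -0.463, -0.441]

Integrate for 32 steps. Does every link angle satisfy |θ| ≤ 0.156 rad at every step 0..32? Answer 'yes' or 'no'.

apply F[0]=+9.843 → step 1: x=0.001, v=0.123, θ=0.064, ω=-0.169
apply F[1]=+6.381 → step 2: x=0.004, v=0.200, θ=0.060, ω=-0.269
apply F[2]=+3.934 → step 3: x=0.009, v=0.246, θ=0.054, ω=-0.322
apply F[3]=+2.220 → step 4: x=0.014, v=0.270, θ=0.047, ω=-0.343
apply F[4]=+1.031 → step 5: x=0.020, v=0.279, θ=0.041, ω=-0.344
apply F[5]=+0.218 → step 6: x=0.025, v=0.278, θ=0.034, ω=-0.331
apply F[6]=-0.327 → step 7: x=0.031, v=0.270, θ=0.027, ω=-0.310
apply F[7]=-0.682 → step 8: x=0.036, v=0.258, θ=0.021, ω=-0.284
apply F[8]=-0.904 → step 9: x=0.041, v=0.244, θ=0.016, ω=-0.257
apply F[9]=-1.032 → step 10: x=0.046, v=0.229, θ=0.011, ω=-0.230
apply F[10]=-1.098 → step 11: x=0.050, v=0.214, θ=0.007, ω=-0.203
apply F[11]=-1.119 → step 12: x=0.054, v=0.198, θ=0.003, ω=-0.178
apply F[12]=-1.113 → step 13: x=0.058, v=0.183, θ=-0.000, ω=-0.155
apply F[13]=-1.087 → step 14: x=0.062, v=0.169, θ=-0.003, ω=-0.134
apply F[14]=-1.050 → step 15: x=0.065, v=0.156, θ=-0.006, ω=-0.114
apply F[15]=-1.007 → step 16: x=0.068, v=0.143, θ=-0.008, ω=-0.097
apply F[16]=-0.961 → step 17: x=0.071, v=0.131, θ=-0.010, ω=-0.081
apply F[17]=-0.914 → step 18: x=0.073, v=0.120, θ=-0.011, ω=-0.068
apply F[18]=-0.866 → step 19: x=0.075, v=0.110, θ=-0.012, ω=-0.056
apply F[19]=-0.821 → step 20: x=0.077, v=0.101, θ=-0.013, ω=-0.045
apply F[20]=-0.777 → step 21: x=0.079, v=0.092, θ=-0.014, ω=-0.035
apply F[21]=-0.736 → step 22: x=0.081, v=0.084, θ=-0.015, ω=-0.027
apply F[22]=-0.697 → step 23: x=0.083, v=0.076, θ=-0.015, ω=-0.020
apply F[23]=-0.661 → step 24: x=0.084, v=0.069, θ=-0.016, ω=-0.014
apply F[24]=-0.626 → step 25: x=0.085, v=0.063, θ=-0.016, ω=-0.009
apply F[25]=-0.595 → step 26: x=0.087, v=0.056, θ=-0.016, ω=-0.004
apply F[26]=-0.564 → step 27: x=0.088, v=0.051, θ=-0.016, ω=0.000
apply F[27]=-0.536 → step 28: x=0.089, v=0.045, θ=-0.016, ω=0.003
apply F[28]=-0.510 → step 29: x=0.090, v=0.040, θ=-0.016, ω=0.006
apply F[29]=-0.486 → step 30: x=0.090, v=0.036, θ=-0.016, ω=0.009
apply F[30]=-0.463 → step 31: x=0.091, v=0.031, θ=-0.015, ω=0.011
apply F[31]=-0.441 → step 32: x=0.092, v=0.027, θ=-0.015, ω=0.013
Max |angle| over trajectory = 0.066 rad; bound = 0.156 → within bound.

Answer: yes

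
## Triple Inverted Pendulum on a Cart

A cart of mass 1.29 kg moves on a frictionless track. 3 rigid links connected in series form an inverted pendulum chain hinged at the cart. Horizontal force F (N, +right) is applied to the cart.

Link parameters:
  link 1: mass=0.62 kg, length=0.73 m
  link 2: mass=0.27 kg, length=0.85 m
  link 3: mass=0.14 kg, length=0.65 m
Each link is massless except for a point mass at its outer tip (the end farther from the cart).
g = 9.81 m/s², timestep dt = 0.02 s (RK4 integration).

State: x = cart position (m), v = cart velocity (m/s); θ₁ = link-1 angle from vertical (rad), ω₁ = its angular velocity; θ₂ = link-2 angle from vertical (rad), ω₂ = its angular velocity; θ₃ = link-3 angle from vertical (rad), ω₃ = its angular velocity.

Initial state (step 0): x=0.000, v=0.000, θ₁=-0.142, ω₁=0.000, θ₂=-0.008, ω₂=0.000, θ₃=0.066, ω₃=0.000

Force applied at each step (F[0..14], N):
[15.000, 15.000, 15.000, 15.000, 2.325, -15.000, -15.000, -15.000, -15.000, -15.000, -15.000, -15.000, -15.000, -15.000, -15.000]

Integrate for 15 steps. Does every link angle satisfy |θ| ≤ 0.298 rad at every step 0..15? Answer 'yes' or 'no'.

Answer: no

Derivation:
apply F[0]=+15.000 → step 1: x=0.003, v=0.250, θ₁=-0.146, ω₁=-0.397, θ₂=-0.008, ω₂=0.034, θ₃=0.066, ω₃=0.027
apply F[1]=+15.000 → step 2: x=0.010, v=0.501, θ₁=-0.158, ω₁=-0.795, θ₂=-0.007, ω₂=0.069, θ₃=0.067, ω₃=0.052
apply F[2]=+15.000 → step 3: x=0.023, v=0.751, θ₁=-0.178, ω₁=-1.198, θ₂=-0.005, ω₂=0.106, θ₃=0.068, ω₃=0.075
apply F[3]=+15.000 → step 4: x=0.040, v=1.001, θ₁=-0.206, ω₁=-1.603, θ₂=-0.002, ω₂=0.142, θ₃=0.070, ω₃=0.094
apply F[4]=+2.325 → step 5: x=0.061, v=1.060, θ₁=-0.239, ω₁=-1.767, θ₂=0.001, ω₂=0.193, θ₃=0.072, ω₃=0.115
apply F[5]=-15.000 → step 6: x=0.080, v=0.866, θ₁=-0.273, ω₁=-1.620, θ₂=0.006, ω₂=0.280, θ₃=0.075, ω₃=0.145
apply F[6]=-15.000 → step 7: x=0.095, v=0.678, θ₁=-0.304, ω₁=-1.498, θ₂=0.012, ω₂=0.384, θ₃=0.078, ω₃=0.174
apply F[7]=-15.000 → step 8: x=0.107, v=0.494, θ₁=-0.333, ω₁=-1.400, θ₂=0.021, ω₂=0.504, θ₃=0.082, ω₃=0.201
apply F[8]=-15.000 → step 9: x=0.115, v=0.316, θ₁=-0.361, ω₁=-1.321, θ₂=0.032, ω₂=0.639, θ₃=0.086, ω₃=0.225
apply F[9]=-15.000 → step 10: x=0.120, v=0.141, θ₁=-0.386, ω₁=-1.260, θ₂=0.047, ω₂=0.789, θ₃=0.091, ω₃=0.245
apply F[10]=-15.000 → step 11: x=0.121, v=-0.031, θ₁=-0.411, ω₁=-1.214, θ₂=0.064, ω₂=0.953, θ₃=0.096, ω₃=0.260
apply F[11]=-15.000 → step 12: x=0.118, v=-0.201, θ₁=-0.435, ω₁=-1.180, θ₂=0.085, ω₂=1.130, θ₃=0.101, ω₃=0.269
apply F[12]=-15.000 → step 13: x=0.113, v=-0.368, θ₁=-0.458, ω₁=-1.157, θ₂=0.109, ω₂=1.319, θ₃=0.106, ω₃=0.271
apply F[13]=-15.000 → step 14: x=0.104, v=-0.535, θ₁=-0.481, ω₁=-1.141, θ₂=0.138, ω₂=1.519, θ₃=0.112, ω₃=0.267
apply F[14]=-15.000 → step 15: x=0.091, v=-0.701, θ₁=-0.504, ω₁=-1.129, θ₂=0.170, ω₂=1.728, θ₃=0.117, ω₃=0.257
Max |angle| over trajectory = 0.504 rad; bound = 0.298 → exceeded.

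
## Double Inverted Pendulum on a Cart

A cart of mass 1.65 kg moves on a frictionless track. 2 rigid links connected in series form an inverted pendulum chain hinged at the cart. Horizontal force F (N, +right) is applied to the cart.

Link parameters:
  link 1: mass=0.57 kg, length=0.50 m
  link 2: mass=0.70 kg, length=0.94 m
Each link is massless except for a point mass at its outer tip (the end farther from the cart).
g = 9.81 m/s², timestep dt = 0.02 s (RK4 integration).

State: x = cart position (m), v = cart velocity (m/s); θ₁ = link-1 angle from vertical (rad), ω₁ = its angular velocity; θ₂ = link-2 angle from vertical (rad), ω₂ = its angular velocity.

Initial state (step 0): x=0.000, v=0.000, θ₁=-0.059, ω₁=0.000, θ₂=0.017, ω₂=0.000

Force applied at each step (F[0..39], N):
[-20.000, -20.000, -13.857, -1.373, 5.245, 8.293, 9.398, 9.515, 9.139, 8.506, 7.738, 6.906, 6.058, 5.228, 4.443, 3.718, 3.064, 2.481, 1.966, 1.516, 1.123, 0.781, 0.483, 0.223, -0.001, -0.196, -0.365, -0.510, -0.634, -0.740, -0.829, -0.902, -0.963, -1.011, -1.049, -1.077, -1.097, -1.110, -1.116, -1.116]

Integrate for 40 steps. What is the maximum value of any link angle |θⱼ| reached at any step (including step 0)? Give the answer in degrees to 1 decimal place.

apply F[0]=-20.000 → step 1: x=-0.002, v=-0.233, θ₁=-0.055, ω₁=0.405, θ₂=0.017, ω₂=0.037
apply F[1]=-20.000 → step 2: x=-0.009, v=-0.468, θ₁=-0.043, ω₁=0.821, θ₂=0.018, ω₂=0.069
apply F[2]=-13.857 → step 3: x=-0.020, v=-0.631, θ₁=-0.023, ω₁=1.109, θ₂=0.020, ω₂=0.093
apply F[3]=-1.373 → step 4: x=-0.033, v=-0.646, θ₁=-0.001, ω₁=1.119, θ₂=0.022, ω₂=0.108
apply F[4]=+5.245 → step 5: x=-0.045, v=-0.584, θ₁=0.020, ω₁=0.992, θ₂=0.024, ω₂=0.114
apply F[5]=+8.293 → step 6: x=-0.056, v=-0.487, θ₁=0.038, ω₁=0.813, θ₂=0.027, ω₂=0.112
apply F[6]=+9.398 → step 7: x=-0.065, v=-0.380, θ₁=0.052, ω₁=0.625, θ₂=0.029, ω₂=0.104
apply F[7]=+9.515 → step 8: x=-0.071, v=-0.274, θ₁=0.063, ω₁=0.449, θ₂=0.031, ω₂=0.090
apply F[8]=+9.139 → step 9: x=-0.076, v=-0.173, θ₁=0.070, ω₁=0.292, θ₂=0.032, ω₂=0.074
apply F[9]=+8.506 → step 10: x=-0.078, v=-0.082, θ₁=0.075, ω₁=0.157, θ₂=0.034, ω₂=0.055
apply F[10]=+7.738 → step 11: x=-0.079, v=0.001, θ₁=0.077, ω₁=0.044, θ₂=0.035, ω₂=0.035
apply F[11]=+6.906 → step 12: x=-0.078, v=0.072, θ₁=0.077, ω₁=-0.048, θ₂=0.035, ω₂=0.015
apply F[12]=+6.058 → step 13: x=-0.076, v=0.134, θ₁=0.075, ω₁=-0.122, θ₂=0.035, ω₂=-0.005
apply F[13]=+5.228 → step 14: x=-0.073, v=0.186, θ₁=0.072, ω₁=-0.178, θ₂=0.035, ω₂=-0.023
apply F[14]=+4.443 → step 15: x=-0.069, v=0.229, θ₁=0.068, ω₁=-0.219, θ₂=0.034, ω₂=-0.040
apply F[15]=+3.718 → step 16: x=-0.064, v=0.264, θ₁=0.063, ω₁=-0.248, θ₂=0.033, ω₂=-0.055
apply F[16]=+3.064 → step 17: x=-0.058, v=0.292, θ₁=0.058, ω₁=-0.266, θ₂=0.032, ω₂=-0.068
apply F[17]=+2.481 → step 18: x=-0.052, v=0.314, θ₁=0.053, ω₁=-0.276, θ₂=0.031, ω₂=-0.079
apply F[18]=+1.966 → step 19: x=-0.046, v=0.330, θ₁=0.047, ω₁=-0.279, θ₂=0.029, ω₂=-0.089
apply F[19]=+1.516 → step 20: x=-0.039, v=0.342, θ₁=0.042, ω₁=-0.277, θ₂=0.027, ω₂=-0.096
apply F[20]=+1.123 → step 21: x=-0.032, v=0.350, θ₁=0.036, ω₁=-0.270, θ₂=0.025, ω₂=-0.102
apply F[21]=+0.781 → step 22: x=-0.025, v=0.354, θ₁=0.031, ω₁=-0.261, θ₂=0.023, ω₂=-0.107
apply F[22]=+0.483 → step 23: x=-0.018, v=0.356, θ₁=0.026, ω₁=-0.250, θ₂=0.021, ω₂=-0.110
apply F[23]=+0.223 → step 24: x=-0.011, v=0.355, θ₁=0.021, ω₁=-0.237, θ₂=0.019, ω₂=-0.112
apply F[24]=-0.001 → step 25: x=-0.004, v=0.352, θ₁=0.016, ω₁=-0.224, θ₂=0.016, ω₂=-0.112
apply F[25]=-0.196 → step 26: x=0.003, v=0.347, θ₁=0.012, ω₁=-0.210, θ₂=0.014, ω₂=-0.112
apply F[26]=-0.365 → step 27: x=0.010, v=0.342, θ₁=0.008, ω₁=-0.195, θ₂=0.012, ω₂=-0.111
apply F[27]=-0.510 → step 28: x=0.017, v=0.334, θ₁=0.004, ω₁=-0.181, θ₂=0.010, ω₂=-0.108
apply F[28]=-0.634 → step 29: x=0.023, v=0.326, θ₁=0.001, ω₁=-0.166, θ₂=0.008, ω₂=-0.106
apply F[29]=-0.740 → step 30: x=0.030, v=0.317, θ₁=-0.002, ω₁=-0.152, θ₂=0.005, ω₂=-0.102
apply F[30]=-0.829 → step 31: x=0.036, v=0.308, θ₁=-0.005, ω₁=-0.139, θ₂=0.003, ω₂=-0.099
apply F[31]=-0.902 → step 32: x=0.042, v=0.298, θ₁=-0.008, ω₁=-0.126, θ₂=0.001, ω₂=-0.094
apply F[32]=-0.963 → step 33: x=0.048, v=0.288, θ₁=-0.010, ω₁=-0.113, θ₂=-0.000, ω₂=-0.090
apply F[33]=-1.011 → step 34: x=0.053, v=0.277, θ₁=-0.012, ω₁=-0.101, θ₂=-0.002, ω₂=-0.085
apply F[34]=-1.049 → step 35: x=0.059, v=0.266, θ₁=-0.014, ω₁=-0.090, θ₂=-0.004, ω₂=-0.080
apply F[35]=-1.077 → step 36: x=0.064, v=0.256, θ₁=-0.016, ω₁=-0.080, θ₂=-0.005, ω₂=-0.075
apply F[36]=-1.097 → step 37: x=0.069, v=0.245, θ₁=-0.017, ω₁=-0.070, θ₂=-0.007, ω₂=-0.071
apply F[37]=-1.110 → step 38: x=0.074, v=0.234, θ₁=-0.019, ω₁=-0.061, θ₂=-0.008, ω₂=-0.066
apply F[38]=-1.116 → step 39: x=0.079, v=0.224, θ₁=-0.020, ω₁=-0.052, θ₂=-0.009, ω₂=-0.061
apply F[39]=-1.116 → step 40: x=0.083, v=0.213, θ₁=-0.021, ω₁=-0.045, θ₂=-0.011, ω₂=-0.056
Max |angle| over trajectory = 0.077 rad = 4.4°.

Answer: 4.4°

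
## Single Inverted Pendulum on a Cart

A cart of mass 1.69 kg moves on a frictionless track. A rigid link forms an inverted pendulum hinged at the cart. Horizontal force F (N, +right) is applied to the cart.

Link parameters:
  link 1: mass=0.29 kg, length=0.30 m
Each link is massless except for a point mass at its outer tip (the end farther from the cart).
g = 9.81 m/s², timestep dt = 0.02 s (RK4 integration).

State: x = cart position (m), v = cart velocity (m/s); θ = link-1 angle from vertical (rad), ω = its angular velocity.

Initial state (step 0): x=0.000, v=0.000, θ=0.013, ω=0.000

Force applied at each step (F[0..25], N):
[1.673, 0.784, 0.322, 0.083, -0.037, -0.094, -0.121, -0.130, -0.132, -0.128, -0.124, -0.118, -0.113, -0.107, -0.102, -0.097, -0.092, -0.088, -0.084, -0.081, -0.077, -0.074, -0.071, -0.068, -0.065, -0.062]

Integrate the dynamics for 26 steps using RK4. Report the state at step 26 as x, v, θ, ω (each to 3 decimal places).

apply F[0]=+1.673 → step 1: x=0.000, v=0.019, θ=0.012, ω=-0.056
apply F[1]=+0.784 → step 2: x=0.001, v=0.028, θ=0.011, ω=-0.078
apply F[2]=+0.322 → step 3: x=0.001, v=0.032, θ=0.009, ω=-0.083
apply F[3]=+0.083 → step 4: x=0.002, v=0.032, θ=0.008, ω=-0.079
apply F[4]=-0.037 → step 5: x=0.003, v=0.032, θ=0.006, ω=-0.073
apply F[5]=-0.094 → step 6: x=0.003, v=0.030, θ=0.005, ω=-0.065
apply F[6]=-0.121 → step 7: x=0.004, v=0.029, θ=0.004, ω=-0.056
apply F[7]=-0.130 → step 8: x=0.004, v=0.027, θ=0.003, ω=-0.049
apply F[8]=-0.132 → step 9: x=0.005, v=0.026, θ=0.002, ω=-0.042
apply F[9]=-0.128 → step 10: x=0.005, v=0.024, θ=0.001, ω=-0.036
apply F[10]=-0.124 → step 11: x=0.006, v=0.023, θ=0.000, ω=-0.030
apply F[11]=-0.118 → step 12: x=0.006, v=0.021, θ=-0.000, ω=-0.026
apply F[12]=-0.113 → step 13: x=0.007, v=0.020, θ=-0.001, ω=-0.021
apply F[13]=-0.107 → step 14: x=0.007, v=0.019, θ=-0.001, ω=-0.018
apply F[14]=-0.102 → step 15: x=0.007, v=0.017, θ=-0.001, ω=-0.015
apply F[15]=-0.097 → step 16: x=0.008, v=0.016, θ=-0.002, ω=-0.012
apply F[16]=-0.092 → step 17: x=0.008, v=0.015, θ=-0.002, ω=-0.010
apply F[17]=-0.088 → step 18: x=0.008, v=0.014, θ=-0.002, ω=-0.008
apply F[18]=-0.084 → step 19: x=0.009, v=0.013, θ=-0.002, ω=-0.006
apply F[19]=-0.081 → step 20: x=0.009, v=0.012, θ=-0.002, ω=-0.005
apply F[20]=-0.077 → step 21: x=0.009, v=0.012, θ=-0.002, ω=-0.003
apply F[21]=-0.074 → step 22: x=0.009, v=0.011, θ=-0.002, ω=-0.002
apply F[22]=-0.071 → step 23: x=0.010, v=0.010, θ=-0.002, ω=-0.001
apply F[23]=-0.068 → step 24: x=0.010, v=0.009, θ=-0.002, ω=-0.001
apply F[24]=-0.065 → step 25: x=0.010, v=0.009, θ=-0.002, ω=0.000
apply F[25]=-0.062 → step 26: x=0.010, v=0.008, θ=-0.002, ω=0.001

Answer: x=0.010, v=0.008, θ=-0.002, ω=0.001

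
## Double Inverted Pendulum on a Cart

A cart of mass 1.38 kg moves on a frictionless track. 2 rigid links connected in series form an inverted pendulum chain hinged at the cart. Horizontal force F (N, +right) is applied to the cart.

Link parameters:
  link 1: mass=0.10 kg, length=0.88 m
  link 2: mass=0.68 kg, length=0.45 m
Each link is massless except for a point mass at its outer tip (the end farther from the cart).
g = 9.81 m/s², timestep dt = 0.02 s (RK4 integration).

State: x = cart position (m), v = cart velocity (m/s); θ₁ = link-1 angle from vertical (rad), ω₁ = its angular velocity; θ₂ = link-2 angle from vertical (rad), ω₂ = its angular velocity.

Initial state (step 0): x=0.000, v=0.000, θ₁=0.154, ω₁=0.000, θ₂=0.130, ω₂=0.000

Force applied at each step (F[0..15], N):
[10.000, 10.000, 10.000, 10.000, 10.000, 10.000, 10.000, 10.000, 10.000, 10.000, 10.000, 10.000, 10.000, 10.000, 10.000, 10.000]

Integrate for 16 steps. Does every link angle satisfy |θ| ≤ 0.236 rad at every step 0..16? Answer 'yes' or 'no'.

Answer: yes

Derivation:
apply F[0]=+10.000 → step 1: x=0.001, v=0.127, θ₁=0.153, ω₁=-0.068, θ₂=0.129, ω₂=-0.089
apply F[1]=+10.000 → step 2: x=0.005, v=0.253, θ₁=0.151, ω₁=-0.137, θ₂=0.126, ω₂=-0.178
apply F[2]=+10.000 → step 3: x=0.011, v=0.380, θ₁=0.148, ω₁=-0.205, θ₂=0.122, ω₂=-0.271
apply F[3]=+10.000 → step 4: x=0.020, v=0.508, θ₁=0.143, ω₁=-0.273, θ₂=0.116, ω₂=-0.368
apply F[4]=+10.000 → step 5: x=0.032, v=0.637, θ₁=0.137, ω₁=-0.341, θ₂=0.107, ω₂=-0.471
apply F[5]=+10.000 → step 6: x=0.046, v=0.766, θ₁=0.129, ω₁=-0.408, θ₂=0.097, ω₂=-0.582
apply F[6]=+10.000 → step 7: x=0.062, v=0.897, θ₁=0.121, ω₁=-0.473, θ₂=0.084, ω₂=-0.703
apply F[7]=+10.000 → step 8: x=0.082, v=1.029, θ₁=0.110, ω₁=-0.537, θ₂=0.068, ω₂=-0.839
apply F[8]=+10.000 → step 9: x=0.104, v=1.162, θ₁=0.099, ω₁=-0.596, θ₂=0.050, ω₂=-0.991
apply F[9]=+10.000 → step 10: x=0.128, v=1.297, θ₁=0.087, ω₁=-0.652, θ₂=0.029, ω₂=-1.165
apply F[10]=+10.000 → step 11: x=0.155, v=1.434, θ₁=0.073, ω₁=-0.701, θ₂=0.003, ω₂=-1.364
apply F[11]=+10.000 → step 12: x=0.186, v=1.572, θ₁=0.059, ω₁=-0.743, θ₂=-0.026, ω₂=-1.592
apply F[12]=+10.000 → step 13: x=0.218, v=1.713, θ₁=0.043, ω₁=-0.778, θ₂=-0.060, ω₂=-1.853
apply F[13]=+10.000 → step 14: x=0.254, v=1.855, θ₁=0.028, ω₁=-0.807, θ₂=-0.100, ω₂=-2.143
apply F[14]=+10.000 → step 15: x=0.293, v=1.998, θ₁=0.011, ω₁=-0.833, θ₂=-0.146, ω₂=-2.458
apply F[15]=+10.000 → step 16: x=0.334, v=2.143, θ₁=-0.006, ω₁=-0.865, θ₂=-0.199, ω₂=-2.784
Max |angle| over trajectory = 0.199 rad; bound = 0.236 → within bound.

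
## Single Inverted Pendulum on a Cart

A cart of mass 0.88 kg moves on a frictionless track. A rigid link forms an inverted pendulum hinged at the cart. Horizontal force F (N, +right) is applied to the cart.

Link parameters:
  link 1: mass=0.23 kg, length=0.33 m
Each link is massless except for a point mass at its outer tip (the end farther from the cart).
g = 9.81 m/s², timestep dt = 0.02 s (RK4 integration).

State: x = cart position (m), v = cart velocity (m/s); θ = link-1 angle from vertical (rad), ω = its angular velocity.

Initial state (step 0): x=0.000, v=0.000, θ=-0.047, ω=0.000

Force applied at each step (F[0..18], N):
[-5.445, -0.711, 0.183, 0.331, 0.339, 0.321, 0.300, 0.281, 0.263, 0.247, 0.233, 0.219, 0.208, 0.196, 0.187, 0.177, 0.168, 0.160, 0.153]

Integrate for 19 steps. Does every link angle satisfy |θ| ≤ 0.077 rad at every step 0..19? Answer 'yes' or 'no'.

Answer: yes

Derivation:
apply F[0]=-5.445 → step 1: x=-0.001, v=-0.121, θ=-0.044, ω=0.340
apply F[1]=-0.711 → step 2: x=-0.004, v=-0.135, θ=-0.037, ω=0.359
apply F[2]=+0.183 → step 3: x=-0.006, v=-0.130, θ=-0.030, ω=0.321
apply F[3]=+0.331 → step 4: x=-0.009, v=-0.121, θ=-0.024, ω=0.279
apply F[4]=+0.339 → step 5: x=-0.011, v=-0.112, θ=-0.019, ω=0.239
apply F[5]=+0.321 → step 6: x=-0.013, v=-0.104, θ=-0.014, ω=0.205
apply F[6]=+0.300 → step 7: x=-0.015, v=-0.096, θ=-0.010, ω=0.175
apply F[7]=+0.281 → step 8: x=-0.017, v=-0.090, θ=-0.007, ω=0.149
apply F[8]=+0.263 → step 9: x=-0.019, v=-0.083, θ=-0.004, ω=0.127
apply F[9]=+0.247 → step 10: x=-0.021, v=-0.077, θ=-0.002, ω=0.107
apply F[10]=+0.233 → step 11: x=-0.022, v=-0.072, θ=-0.000, ω=0.091
apply F[11]=+0.219 → step 12: x=-0.023, v=-0.067, θ=0.002, ω=0.076
apply F[12]=+0.208 → step 13: x=-0.025, v=-0.063, θ=0.003, ω=0.063
apply F[13]=+0.196 → step 14: x=-0.026, v=-0.058, θ=0.004, ω=0.053
apply F[14]=+0.187 → step 15: x=-0.027, v=-0.054, θ=0.005, ω=0.043
apply F[15]=+0.177 → step 16: x=-0.028, v=-0.051, θ=0.006, ω=0.035
apply F[16]=+0.168 → step 17: x=-0.029, v=-0.047, θ=0.006, ω=0.028
apply F[17]=+0.160 → step 18: x=-0.030, v=-0.044, θ=0.007, ω=0.022
apply F[18]=+0.153 → step 19: x=-0.031, v=-0.041, θ=0.007, ω=0.017
Max |angle| over trajectory = 0.047 rad; bound = 0.077 → within bound.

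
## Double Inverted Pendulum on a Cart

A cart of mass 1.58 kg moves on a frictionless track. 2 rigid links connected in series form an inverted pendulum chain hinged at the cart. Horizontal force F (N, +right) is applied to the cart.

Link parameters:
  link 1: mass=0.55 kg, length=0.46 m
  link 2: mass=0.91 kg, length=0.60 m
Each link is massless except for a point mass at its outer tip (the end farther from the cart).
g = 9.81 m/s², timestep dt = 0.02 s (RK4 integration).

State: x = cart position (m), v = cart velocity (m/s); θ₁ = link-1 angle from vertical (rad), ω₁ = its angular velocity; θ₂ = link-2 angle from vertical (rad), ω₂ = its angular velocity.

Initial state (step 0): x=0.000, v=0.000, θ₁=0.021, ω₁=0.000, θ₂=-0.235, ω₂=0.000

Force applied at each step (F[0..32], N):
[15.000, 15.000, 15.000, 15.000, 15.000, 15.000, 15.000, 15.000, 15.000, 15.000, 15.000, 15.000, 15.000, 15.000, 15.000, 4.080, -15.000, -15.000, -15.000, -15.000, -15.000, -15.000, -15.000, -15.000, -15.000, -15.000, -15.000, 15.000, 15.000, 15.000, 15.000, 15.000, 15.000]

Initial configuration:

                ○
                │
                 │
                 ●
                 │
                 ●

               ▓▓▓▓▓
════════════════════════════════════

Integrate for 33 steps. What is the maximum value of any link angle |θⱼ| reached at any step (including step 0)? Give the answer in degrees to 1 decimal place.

apply F[0]=+15.000 → step 1: x=0.002, v=0.187, θ₁=0.019, ω₁=-0.238, θ₂=-0.237, ω₂=-0.202
apply F[1]=+15.000 → step 2: x=0.007, v=0.374, θ₁=0.011, ω₁=-0.482, θ₂=-0.243, ω₂=-0.401
apply F[2]=+15.000 → step 3: x=0.017, v=0.563, θ₁=-0.001, ω₁=-0.740, θ₂=-0.253, ω₂=-0.594
apply F[3]=+15.000 → step 4: x=0.030, v=0.754, θ₁=-0.018, ω₁=-1.017, θ₂=-0.267, ω₂=-0.777
apply F[4]=+15.000 → step 5: x=0.047, v=0.948, θ₁=-0.042, ω₁=-1.321, θ₂=-0.284, ω₂=-0.946
apply F[5]=+15.000 → step 6: x=0.068, v=1.145, θ₁=-0.071, ω₁=-1.658, θ₂=-0.304, ω₂=-1.096
apply F[6]=+15.000 → step 7: x=0.093, v=1.346, θ₁=-0.108, ω₁=-2.036, θ₂=-0.328, ω₂=-1.222
apply F[7]=+15.000 → step 8: x=0.122, v=1.548, θ₁=-0.153, ω₁=-2.456, θ₂=-0.353, ω₂=-1.317
apply F[8]=+15.000 → step 9: x=0.155, v=1.749, θ₁=-0.207, ω₁=-2.921, θ₂=-0.380, ω₂=-1.377
apply F[9]=+15.000 → step 10: x=0.192, v=1.947, θ₁=-0.270, ω₁=-3.423, θ₂=-0.408, ω₂=-1.402
apply F[10]=+15.000 → step 11: x=0.233, v=2.134, θ₁=-0.344, ω₁=-3.946, θ₂=-0.436, ω₂=-1.399
apply F[11]=+15.000 → step 12: x=0.277, v=2.303, θ₁=-0.428, ω₁=-4.462, θ₂=-0.464, ω₂=-1.383
apply F[12]=+15.000 → step 13: x=0.325, v=2.447, θ₁=-0.522, ω₁=-4.935, θ₂=-0.491, ω₂=-1.382
apply F[13]=+15.000 → step 14: x=0.375, v=2.560, θ₁=-0.625, ω₁=-5.333, θ₂=-0.519, ω₂=-1.429
apply F[14]=+15.000 → step 15: x=0.427, v=2.642, θ₁=-0.735, ω₁=-5.638, θ₂=-0.549, ω₂=-1.549
apply F[15]=+4.080 → step 16: x=0.479, v=2.602, θ₁=-0.849, ω₁=-5.761, θ₂=-0.581, ω₂=-1.688
apply F[16]=-15.000 → step 17: x=0.529, v=2.388, θ₁=-0.964, ω₁=-5.763, θ₂=-0.616, ω₂=-1.731
apply F[17]=-15.000 → step 18: x=0.575, v=2.172, θ₁=-1.080, ω₁=-5.819, θ₂=-0.651, ω₂=-1.788
apply F[18]=-15.000 → step 19: x=0.616, v=1.948, θ₁=-1.197, ω₁=-5.920, θ₂=-0.687, ω₂=-1.868
apply F[19]=-15.000 → step 20: x=0.653, v=1.715, θ₁=-1.317, ω₁=-6.059, θ₂=-0.726, ω₂=-1.982
apply F[20]=-15.000 → step 21: x=0.684, v=1.471, θ₁=-1.440, ω₁=-6.232, θ₂=-0.767, ω₂=-2.140
apply F[21]=-15.000 → step 22: x=0.711, v=1.213, θ₁=-1.566, ω₁=-6.434, θ₂=-0.812, ω₂=-2.354
apply F[22]=-15.000 → step 23: x=0.733, v=0.940, θ₁=-1.697, ω₁=-6.662, θ₂=-0.861, ω₂=-2.639
apply F[23]=-15.000 → step 24: x=0.749, v=0.651, θ₁=-1.833, ω₁=-6.909, θ₂=-0.918, ω₂=-3.010
apply F[24]=-15.000 → step 25: x=0.759, v=0.346, θ₁=-1.973, ω₁=-7.165, θ₂=-0.983, ω₂=-3.486
apply F[25]=-15.000 → step 26: x=0.762, v=0.027, θ₁=-2.119, ω₁=-7.411, θ₂=-1.058, ω₂=-4.085
apply F[26]=-15.000 → step 27: x=0.760, v=-0.304, θ₁=-2.270, ω₁=-7.615, θ₂=-1.147, ω₂=-4.825
apply F[27]=+15.000 → step 28: x=0.753, v=-0.315, θ₁=-2.417, ω₁=-7.085, θ₂=-1.256, ω₂=-6.049
apply F[28]=+15.000 → step 29: x=0.747, v=-0.293, θ₁=-2.551, ω₁=-6.255, θ₂=-1.389, ω₂=-7.258
apply F[29]=+15.000 → step 30: x=0.742, v=-0.238, θ₁=-2.665, ω₁=-5.065, θ₂=-1.546, ω₂=-8.424
apply F[30]=+15.000 → step 31: x=0.738, v=-0.162, θ₁=-2.751, ω₁=-3.493, θ₂=-1.726, ω₂=-9.569
apply F[31]=+15.000 → step 32: x=0.736, v=-0.085, θ₁=-2.802, ω₁=-1.532, θ₂=-1.929, ω₂=-10.810
apply F[32]=+15.000 → step 33: x=0.734, v=-0.051, θ₁=-2.810, ω₁=0.821, θ₂=-2.160, ω₂=-12.383
Max |angle| over trajectory = 2.810 rad = 161.0°.

Answer: 161.0°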